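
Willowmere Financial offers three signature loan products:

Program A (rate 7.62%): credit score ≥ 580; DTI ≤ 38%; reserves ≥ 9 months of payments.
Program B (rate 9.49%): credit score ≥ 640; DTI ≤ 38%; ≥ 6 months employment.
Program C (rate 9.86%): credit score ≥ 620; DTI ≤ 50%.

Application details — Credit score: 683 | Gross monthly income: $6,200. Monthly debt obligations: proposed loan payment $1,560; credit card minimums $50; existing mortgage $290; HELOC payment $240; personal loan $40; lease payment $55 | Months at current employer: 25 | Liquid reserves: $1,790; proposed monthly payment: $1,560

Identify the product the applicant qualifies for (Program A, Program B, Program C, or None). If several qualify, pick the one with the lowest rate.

Total debts = (1,560 + 50 + 290 + 240 + 40 + 55) = 2,235; DTI = 2,235/6,200 = 36%.
Reserves = 1,790/1,560 = 1.1 months.
Program A: score 683 ≥ 580; DTI 36% ≤ 38%; reserves 1.1 < 9 mo → does not qualify.
Program B: score 683 ≥ 640; DTI 36% ≤ 38%; employment 25 ≥ 6 mo → qualifies.
Program C: score 683 ≥ 620; DTI 36% ≤ 50% → qualifies.
Qualifying: Program B, Program C. Lowest rate is 9.49% → Program B.

Program B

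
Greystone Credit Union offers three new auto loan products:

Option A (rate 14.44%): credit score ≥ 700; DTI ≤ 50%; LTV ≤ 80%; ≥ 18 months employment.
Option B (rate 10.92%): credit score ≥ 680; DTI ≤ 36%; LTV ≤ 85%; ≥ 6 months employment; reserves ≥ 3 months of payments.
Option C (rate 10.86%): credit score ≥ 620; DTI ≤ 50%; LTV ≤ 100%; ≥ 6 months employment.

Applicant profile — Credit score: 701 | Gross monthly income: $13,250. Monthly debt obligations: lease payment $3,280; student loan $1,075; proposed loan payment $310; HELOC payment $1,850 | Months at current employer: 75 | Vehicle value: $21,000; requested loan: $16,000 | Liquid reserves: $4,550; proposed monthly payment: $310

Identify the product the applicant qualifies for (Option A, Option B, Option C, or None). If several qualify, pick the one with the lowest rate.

Option C

Total debts = (3,280 + 1,075 + 310 + 1,850) = 6,515; DTI = 6,515/13,250 = 49.2%.
LTV = 16,000/21,000 = 76.2%.
Reserves = 4,550/310 = 14.7 months.
Option A: score 701 ≥ 700; DTI 49.2% ≤ 50%; LTV 76.2% ≤ 80%; employment 75 ≥ 18 mo → qualifies.
Option B: score 701 ≥ 680; DTI 49.2% > 36%; LTV 76.2% ≤ 85%; employment 75 ≥ 6 mo; reserves 14.7 ≥ 3 mo → does not qualify.
Option C: score 701 ≥ 620; DTI 49.2% ≤ 50%; LTV 76.2% ≤ 100%; employment 75 ≥ 6 mo → qualifies.
Qualifying: Option A, Option C. Lowest rate is 10.86% → Option C.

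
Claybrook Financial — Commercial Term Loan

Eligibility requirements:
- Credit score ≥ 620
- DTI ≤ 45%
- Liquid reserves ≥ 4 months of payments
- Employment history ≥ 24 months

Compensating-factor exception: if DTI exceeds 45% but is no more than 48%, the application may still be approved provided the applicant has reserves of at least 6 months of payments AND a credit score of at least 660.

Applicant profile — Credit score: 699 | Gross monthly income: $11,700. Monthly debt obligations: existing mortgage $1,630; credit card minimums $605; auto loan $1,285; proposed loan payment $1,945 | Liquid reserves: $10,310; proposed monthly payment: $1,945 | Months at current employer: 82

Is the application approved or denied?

Denied

Credit score 699 ≥ 620 (meets base)
Total debts = (1,630 + 605 + 1,285 + 1,945) = 5,465. DTI = 5,465/11,700 = 46.7% > 45% — standard DTI limit exceeded.
Reserves = 10,310/1,945 = 5.3 months ≥ 4
Employment 82 ≥ 24 months
DTI 46.7% is within the 45%–48% exception band; checking compensating factors.
Override check — reserves: 5.3 mo (short of 6); score: 699 (ok).
Compensating-factor requirement not fully met.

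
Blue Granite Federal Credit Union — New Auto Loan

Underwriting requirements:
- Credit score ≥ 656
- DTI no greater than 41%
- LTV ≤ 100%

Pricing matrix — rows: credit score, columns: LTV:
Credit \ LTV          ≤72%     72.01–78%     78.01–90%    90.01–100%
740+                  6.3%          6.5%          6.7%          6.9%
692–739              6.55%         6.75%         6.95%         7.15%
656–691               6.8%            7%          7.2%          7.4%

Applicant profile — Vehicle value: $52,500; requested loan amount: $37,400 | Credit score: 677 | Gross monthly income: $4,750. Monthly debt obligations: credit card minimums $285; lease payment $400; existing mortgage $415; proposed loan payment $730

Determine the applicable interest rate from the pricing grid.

6.8%

Credit score 677 ≥ 656; Total monthly debts = (285 + 400 + 415 + 730) = 1,830. DTI = 1,830/4,750 = 38.5% ≤ 41%
LTV = 37,400/52,500 = 71.2% ≤ 100%
Row: 677 falls in 656–691. Column: 71.2% falls in ≤72%. Rate = 6.8%.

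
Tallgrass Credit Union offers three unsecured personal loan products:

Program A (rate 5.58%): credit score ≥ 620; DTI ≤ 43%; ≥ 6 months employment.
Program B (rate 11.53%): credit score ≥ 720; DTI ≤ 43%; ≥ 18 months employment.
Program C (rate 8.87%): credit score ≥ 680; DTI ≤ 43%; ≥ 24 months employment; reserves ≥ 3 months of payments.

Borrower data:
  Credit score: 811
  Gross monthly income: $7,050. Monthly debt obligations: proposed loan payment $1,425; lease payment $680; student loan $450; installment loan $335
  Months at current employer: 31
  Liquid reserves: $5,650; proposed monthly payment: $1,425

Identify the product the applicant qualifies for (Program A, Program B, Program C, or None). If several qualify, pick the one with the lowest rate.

Program A

Total debts = (1,425 + 680 + 450 + 335) = 2,890; DTI = 2,890/7,050 = 41%.
Reserves = 5,650/1,425 = 4.0 months.
Program A: score 811 ≥ 620; DTI 41% ≤ 43%; employment 31 ≥ 6 mo → qualifies.
Program B: score 811 ≥ 720; DTI 41% ≤ 43%; employment 31 ≥ 18 mo → qualifies.
Program C: score 811 ≥ 680; DTI 41% ≤ 43%; employment 31 ≥ 24 mo; reserves 4.0 ≥ 3 mo → qualifies.
Qualifying: Program A, Program B, Program C. Lowest rate is 5.58% → Program A.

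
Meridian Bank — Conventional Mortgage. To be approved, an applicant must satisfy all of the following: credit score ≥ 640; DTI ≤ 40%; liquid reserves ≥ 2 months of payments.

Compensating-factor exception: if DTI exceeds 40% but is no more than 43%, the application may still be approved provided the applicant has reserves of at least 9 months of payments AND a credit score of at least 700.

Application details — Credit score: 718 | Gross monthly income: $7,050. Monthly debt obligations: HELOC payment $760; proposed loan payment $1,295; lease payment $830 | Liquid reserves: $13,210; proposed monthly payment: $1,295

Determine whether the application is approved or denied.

Credit score 718 ≥ 640 (meets base)
Total debts = (760 + 1,295 + 830) = 2,885. DTI = 2,885/7,050 = 40.9% > 40% — standard DTI limit exceeded.
Reserves: 13,210 ÷ 1,295 = 10.2 months (meets 2-month minimum)
DTI 40.9% is within the 40%–43% exception band; checking compensating factors.
Reserves 10.2 ≥ 9 months; credit score 718 ≥ 700.
Both override conditions satisfied; DTI exception granted.

Approved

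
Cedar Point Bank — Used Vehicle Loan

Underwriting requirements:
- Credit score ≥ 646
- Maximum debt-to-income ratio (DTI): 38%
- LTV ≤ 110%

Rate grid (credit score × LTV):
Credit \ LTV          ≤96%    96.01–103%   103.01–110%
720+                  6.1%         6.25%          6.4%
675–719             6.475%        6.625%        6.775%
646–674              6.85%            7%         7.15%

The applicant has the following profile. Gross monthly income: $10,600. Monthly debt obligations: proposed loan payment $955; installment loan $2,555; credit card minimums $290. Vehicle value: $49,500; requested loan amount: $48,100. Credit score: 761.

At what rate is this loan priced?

6.25%

Credit score 761 ≥ 646; Total monthly debts = (955 + 2,555 + 290) = 3,800. DTI: 3,800 ÷ 10,600 = 35.8%, within the 38% cap
Loan-to-value = 48,100/49,500 = 97.2% — pass (110% max)
Score 761 is in the 720+ band; LTV 97.2% is in the 96.01–103% band → 6.25%.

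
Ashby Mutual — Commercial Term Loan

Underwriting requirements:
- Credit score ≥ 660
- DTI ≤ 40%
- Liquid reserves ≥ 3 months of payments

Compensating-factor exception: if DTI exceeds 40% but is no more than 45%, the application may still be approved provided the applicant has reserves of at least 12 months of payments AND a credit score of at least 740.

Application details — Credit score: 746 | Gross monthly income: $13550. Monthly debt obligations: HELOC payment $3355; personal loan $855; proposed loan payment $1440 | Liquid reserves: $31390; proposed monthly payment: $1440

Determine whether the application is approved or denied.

Credit score 746 ≥ 660 (meets base)
Total debts = (3,355 + 855 + 1,440) = 5,650. DTI: 5,650 ÷ 13,550 = 41.7%, over the 40% base limit.
Reserves: 31,390 ÷ 1,440 = 21.8 months (meets 3-month minimum)
41.7% falls in the override range (40%–45%), so the compensating-factor test applies.
Reserves 21.8 ≥ 12 months; credit score 746 ≥ 740.
Both override conditions satisfied; DTI exception granted.

Approved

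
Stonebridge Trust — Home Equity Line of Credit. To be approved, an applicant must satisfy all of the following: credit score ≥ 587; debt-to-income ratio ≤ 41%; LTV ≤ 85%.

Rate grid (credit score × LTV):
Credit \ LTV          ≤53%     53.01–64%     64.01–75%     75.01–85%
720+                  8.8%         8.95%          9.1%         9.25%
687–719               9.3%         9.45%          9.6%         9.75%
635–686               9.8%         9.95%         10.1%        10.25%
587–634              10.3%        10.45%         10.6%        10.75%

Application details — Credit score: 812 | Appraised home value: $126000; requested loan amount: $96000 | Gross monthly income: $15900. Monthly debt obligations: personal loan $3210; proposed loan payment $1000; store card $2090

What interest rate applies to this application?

Credit score 812 ≥ 587; Total monthly debts = (3,210 + 1,000 + 2,090) = 6,300. DTI = 6,300/15,900 = 39.6% ≤ 41%
LTV: 96,000 ÷ 126,000 = 76.2%, within 85% cap
Row: 812 falls in 720+. Column: 76.2% falls in 75.01–85%. Rate = 9.25%.

9.25%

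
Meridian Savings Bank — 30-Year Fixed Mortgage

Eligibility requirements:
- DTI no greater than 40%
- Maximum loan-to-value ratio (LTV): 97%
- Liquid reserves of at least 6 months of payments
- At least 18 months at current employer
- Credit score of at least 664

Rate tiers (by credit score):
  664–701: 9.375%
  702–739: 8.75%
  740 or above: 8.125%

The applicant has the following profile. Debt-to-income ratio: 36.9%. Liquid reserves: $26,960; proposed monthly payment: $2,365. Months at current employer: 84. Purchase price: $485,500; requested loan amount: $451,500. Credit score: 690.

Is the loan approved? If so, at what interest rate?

Credit score 690 ≥ 664 (meets minimum)
Reserves: 26,960 ÷ 2,365 = 11.4 months (meets 6-month minimum)
DTI 36.9% ≤ 40%
Employment 84 ≥ 18 months
Loan-to-value = 451,500/485,500 = 93% — pass (97% max)
All requirements met. Score 690 falls in the 664–701 tier → 9.375%.

Approved at 9.375%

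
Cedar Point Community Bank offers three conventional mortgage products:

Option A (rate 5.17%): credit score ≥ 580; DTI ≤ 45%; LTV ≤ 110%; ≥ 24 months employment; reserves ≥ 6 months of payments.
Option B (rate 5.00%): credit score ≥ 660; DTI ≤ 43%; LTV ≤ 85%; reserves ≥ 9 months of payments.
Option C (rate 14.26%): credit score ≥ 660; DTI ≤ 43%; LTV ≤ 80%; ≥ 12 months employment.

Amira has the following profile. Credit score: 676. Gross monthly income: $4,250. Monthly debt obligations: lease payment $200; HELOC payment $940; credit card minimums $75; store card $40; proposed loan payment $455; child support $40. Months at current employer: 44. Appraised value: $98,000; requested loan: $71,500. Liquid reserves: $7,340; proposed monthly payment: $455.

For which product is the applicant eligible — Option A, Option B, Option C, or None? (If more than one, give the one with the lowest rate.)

Option B

Total debts = (200 + 940 + 75 + 40 + 455 + 40) = 1,750; DTI = 1,750/4,250 = 41.2%.
LTV = 71,500/98,000 = 73%.
Reserves = 7,340/455 = 16.1 months.
Option A: score 676 ≥ 580; DTI 41.2% ≤ 45%; LTV 73% ≤ 110%; employment 44 ≥ 24 mo; reserves 16.1 ≥ 6 mo → qualifies.
Option B: score 676 ≥ 660; DTI 41.2% ≤ 43%; LTV 73% ≤ 85%; reserves 16.1 ≥ 9 mo → qualifies.
Option C: score 676 ≥ 660; DTI 41.2% ≤ 43%; LTV 73% ≤ 80%; employment 44 ≥ 12 mo → qualifies.
Qualifying: Option A, Option B, Option C. Lowest rate is 5.00% → Option B.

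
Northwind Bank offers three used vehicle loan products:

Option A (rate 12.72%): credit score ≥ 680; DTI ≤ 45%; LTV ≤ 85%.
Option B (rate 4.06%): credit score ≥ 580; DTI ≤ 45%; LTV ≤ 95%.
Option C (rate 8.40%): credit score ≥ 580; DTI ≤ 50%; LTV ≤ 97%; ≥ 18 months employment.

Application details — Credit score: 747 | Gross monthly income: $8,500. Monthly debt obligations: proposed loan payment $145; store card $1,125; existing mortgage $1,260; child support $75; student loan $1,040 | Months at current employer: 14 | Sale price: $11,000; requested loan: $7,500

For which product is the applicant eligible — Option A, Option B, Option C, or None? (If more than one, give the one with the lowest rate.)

Option B

Total debts = (145 + 1,125 + 1,260 + 75 + 1,040) = 3,645; DTI = 3,645/8,500 = 42.9%.
LTV = 7,500/11,000 = 68.2%.
Option A: score 747 ≥ 680; DTI 42.9% ≤ 45%; LTV 68.2% ≤ 85% → qualifies.
Option B: score 747 ≥ 580; DTI 42.9% ≤ 45%; LTV 68.2% ≤ 95% → qualifies.
Option C: score 747 ≥ 580; DTI 42.9% ≤ 50%; LTV 68.2% ≤ 97%; employment 14 < 18 mo → does not qualify.
Qualifying: Option A, Option B. Lowest rate is 4.06% → Option B.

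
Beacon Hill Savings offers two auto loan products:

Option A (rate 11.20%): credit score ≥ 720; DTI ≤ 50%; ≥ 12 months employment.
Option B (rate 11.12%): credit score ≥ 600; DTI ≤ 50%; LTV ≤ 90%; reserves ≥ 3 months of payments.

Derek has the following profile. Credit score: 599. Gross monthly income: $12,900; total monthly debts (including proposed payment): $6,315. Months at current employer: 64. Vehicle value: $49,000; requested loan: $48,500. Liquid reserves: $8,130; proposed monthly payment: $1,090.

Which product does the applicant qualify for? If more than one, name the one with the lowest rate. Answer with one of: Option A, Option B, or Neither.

DTI = 6,315/12,900 = 49%.
LTV = 48,500/49,000 = 99%.
Reserves = 8,130/1,090 = 7.5 months.
Option A: score 599 < 720; DTI 49% ≤ 50%; employment 64 ≥ 12 mo → does not qualify.
Option B: score 599 < 600; DTI 49% ≤ 50%; LTV 99% > 90%; reserves 7.5 ≥ 3 mo → does not qualify.

Neither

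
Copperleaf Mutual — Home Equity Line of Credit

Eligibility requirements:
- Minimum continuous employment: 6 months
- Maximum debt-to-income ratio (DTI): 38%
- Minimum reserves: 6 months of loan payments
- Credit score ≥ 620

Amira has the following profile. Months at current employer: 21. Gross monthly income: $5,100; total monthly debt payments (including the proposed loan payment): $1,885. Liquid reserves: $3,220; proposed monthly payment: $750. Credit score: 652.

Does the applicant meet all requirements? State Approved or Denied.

Employment 21 ≥ 6 months
DTI = 1,885/5,100 = 37% ≤ 38%
Liquid reserves cover 3,220/750 = 4.3 months — < 6 required
Credit score 652 ≥ 620 (meets)
Fails on reserves.

Denied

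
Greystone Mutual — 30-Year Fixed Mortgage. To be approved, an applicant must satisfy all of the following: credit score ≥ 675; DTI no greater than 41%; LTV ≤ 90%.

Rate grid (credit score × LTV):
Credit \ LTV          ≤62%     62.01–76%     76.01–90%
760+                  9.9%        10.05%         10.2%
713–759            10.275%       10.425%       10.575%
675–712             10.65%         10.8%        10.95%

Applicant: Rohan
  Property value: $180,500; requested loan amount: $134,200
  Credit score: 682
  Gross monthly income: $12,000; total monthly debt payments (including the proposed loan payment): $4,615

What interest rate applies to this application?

10.8%

Credit score 682 ≥ 675; DTI = 4,615/12,000 = 38.5% ≤ 41%
LTV: 134,200 ÷ 180,500 = 74.3%, within 90% cap
Score 682 is in the 675–712 band; LTV 74.3% is in the 62.01–76% band → 10.8%.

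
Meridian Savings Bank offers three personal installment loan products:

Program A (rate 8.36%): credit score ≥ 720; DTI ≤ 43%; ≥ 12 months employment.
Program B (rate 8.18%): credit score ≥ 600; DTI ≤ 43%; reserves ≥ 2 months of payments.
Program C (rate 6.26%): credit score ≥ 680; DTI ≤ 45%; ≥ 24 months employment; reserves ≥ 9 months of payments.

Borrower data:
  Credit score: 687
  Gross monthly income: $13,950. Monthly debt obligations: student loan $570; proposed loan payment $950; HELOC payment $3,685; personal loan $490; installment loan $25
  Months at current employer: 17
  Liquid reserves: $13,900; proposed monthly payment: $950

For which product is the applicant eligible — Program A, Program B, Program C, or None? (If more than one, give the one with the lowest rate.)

Program B

Total debts = (570 + 950 + 3,685 + 490 + 25) = 5,720; DTI = 5,720/13,950 = 41%.
Reserves = 13,900/950 = 14.6 months.
Program A: score 687 < 720; DTI 41% ≤ 43%; employment 17 ≥ 12 mo → does not qualify.
Program B: score 687 ≥ 600; DTI 41% ≤ 43%; reserves 14.6 ≥ 2 mo → qualifies.
Program C: score 687 ≥ 680; DTI 41% ≤ 45%; employment 17 < 24 mo; reserves 14.6 ≥ 9 mo → does not qualify.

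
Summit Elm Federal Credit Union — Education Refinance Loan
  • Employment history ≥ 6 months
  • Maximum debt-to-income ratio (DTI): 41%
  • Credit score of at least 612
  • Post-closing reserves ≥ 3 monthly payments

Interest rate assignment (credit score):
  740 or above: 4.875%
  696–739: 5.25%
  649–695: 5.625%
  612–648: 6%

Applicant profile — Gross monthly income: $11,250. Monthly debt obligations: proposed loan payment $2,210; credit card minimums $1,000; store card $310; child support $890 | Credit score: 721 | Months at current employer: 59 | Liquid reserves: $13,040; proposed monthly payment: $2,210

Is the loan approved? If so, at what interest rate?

Credit score 721 ≥ 612 (meets minimum)
Employment 59 ≥ 6 months
Reserves: 13,040 ÷ 2,210 = 5.9 months (meets 3-month minimum)
Total monthly debts = (2,210 + 1,000 + 310 + 890) = 4,410. DTI = 4,410/11,250 = 39.2% ≤ 41%
All requirements met. Score 721 falls in the 696–739 tier → 5.25%.

Approved at 5.25%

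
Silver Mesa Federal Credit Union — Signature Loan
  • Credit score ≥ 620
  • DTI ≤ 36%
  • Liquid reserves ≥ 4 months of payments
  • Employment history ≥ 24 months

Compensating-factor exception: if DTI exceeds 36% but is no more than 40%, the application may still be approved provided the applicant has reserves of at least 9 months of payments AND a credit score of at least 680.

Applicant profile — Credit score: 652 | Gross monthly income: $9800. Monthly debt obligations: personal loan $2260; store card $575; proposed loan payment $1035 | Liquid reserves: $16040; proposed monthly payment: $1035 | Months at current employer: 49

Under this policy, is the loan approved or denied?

Credit score 652 ≥ 620 (meets base)
Total debts = (2,260 + 575 + 1,035) = 3,870. DTI = 3,870/9,800 = 39.5% > 36% — standard DTI limit exceeded.
Liquid reserves cover 16,040/1,035 = 15.5 months — ≥ 4 required
Employment 49 ≥ 24 months
DTI 39.5% is within the 36%–40% exception band; checking compensating factors.
Reserves 15.5 ≥ 9 months; credit score 652 < 680.
Compensating-factor requirement not fully met.

Denied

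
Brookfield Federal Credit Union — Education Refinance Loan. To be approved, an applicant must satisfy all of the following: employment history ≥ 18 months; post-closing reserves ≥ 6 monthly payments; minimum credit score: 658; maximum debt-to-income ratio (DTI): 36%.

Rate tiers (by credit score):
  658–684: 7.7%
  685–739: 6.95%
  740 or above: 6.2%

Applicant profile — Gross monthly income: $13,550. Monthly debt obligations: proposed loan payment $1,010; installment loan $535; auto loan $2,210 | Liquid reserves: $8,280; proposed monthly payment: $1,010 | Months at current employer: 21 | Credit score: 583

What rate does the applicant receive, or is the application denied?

Denied

Credit score 583 < 658 (below minimum)
Liquid reserves cover 8,280/1,010 = 8.2 months — ≥ 6 required
Employment 21 ≥ 18 months
Total monthly debts = (1,010 + 535 + 2,210) = 3,755. DTI = 3,755/13,550 = 27.7% ≤ 36%
Not all requirements met → denied.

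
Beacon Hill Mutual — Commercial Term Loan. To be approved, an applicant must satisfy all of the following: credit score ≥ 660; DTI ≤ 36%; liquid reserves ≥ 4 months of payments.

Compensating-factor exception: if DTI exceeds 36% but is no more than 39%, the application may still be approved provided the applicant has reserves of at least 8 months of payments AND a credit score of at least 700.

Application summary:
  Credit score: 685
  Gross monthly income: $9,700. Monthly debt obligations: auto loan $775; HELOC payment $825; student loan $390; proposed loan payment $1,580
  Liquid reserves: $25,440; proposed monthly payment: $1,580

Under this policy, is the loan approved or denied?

Denied

Credit score 685 ≥ 660 (meets base)
Total debts = (775 + 825 + 390 + 1,580) = 3,570. DTI: 3,570 ÷ 9,700 = 36.8%, over the 36% base limit.
Liquid reserves cover 25,440/1,580 = 16.1 months — ≥ 4 required
36.8% falls in the override range (36%–39%), so the compensating-factor test applies.
Reserves 16.1 ≥ 8 months; credit score 685 < 700.
Override conditions not both satisfied; exception does not apply.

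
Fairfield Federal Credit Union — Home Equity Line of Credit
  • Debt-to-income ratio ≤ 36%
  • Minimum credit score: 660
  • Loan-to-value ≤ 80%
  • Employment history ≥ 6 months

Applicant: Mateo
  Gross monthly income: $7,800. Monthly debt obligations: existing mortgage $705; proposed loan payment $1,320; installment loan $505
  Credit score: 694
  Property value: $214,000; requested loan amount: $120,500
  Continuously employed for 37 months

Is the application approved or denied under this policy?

Approved

Total monthly debts = (705 + 1,320 + 505) = 2,530. DTI: 2,530 ÷ 7,800 = 32.4%, within the 36% cap
Credit score 694 ≥ 660 (meets)
LTV = 120,500/214,000 = 56.3% ≤ 80%
Employment 37 ≥ 6 months
All criteria satisfied.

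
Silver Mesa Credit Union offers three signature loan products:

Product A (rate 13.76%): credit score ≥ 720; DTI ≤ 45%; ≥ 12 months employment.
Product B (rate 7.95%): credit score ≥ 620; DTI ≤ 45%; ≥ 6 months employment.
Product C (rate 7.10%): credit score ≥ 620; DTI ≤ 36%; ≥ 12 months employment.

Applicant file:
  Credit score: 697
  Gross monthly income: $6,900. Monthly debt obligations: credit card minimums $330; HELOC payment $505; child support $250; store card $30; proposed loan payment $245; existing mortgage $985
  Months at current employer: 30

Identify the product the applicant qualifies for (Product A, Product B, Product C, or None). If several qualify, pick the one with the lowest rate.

Product C

Total debts = (330 + 505 + 250 + 30 + 245 + 985) = 2,345; DTI = 2,345/6,900 = 34%.
Product A: score 697 < 720; DTI 34% ≤ 45%; employment 30 ≥ 12 mo → does not qualify.
Product B: score 697 ≥ 620; DTI 34% ≤ 45%; employment 30 ≥ 6 mo → qualifies.
Product C: score 697 ≥ 620; DTI 34% ≤ 36%; employment 30 ≥ 12 mo → qualifies.
Qualifying: Product B, Product C. Lowest rate is 7.10% → Product C.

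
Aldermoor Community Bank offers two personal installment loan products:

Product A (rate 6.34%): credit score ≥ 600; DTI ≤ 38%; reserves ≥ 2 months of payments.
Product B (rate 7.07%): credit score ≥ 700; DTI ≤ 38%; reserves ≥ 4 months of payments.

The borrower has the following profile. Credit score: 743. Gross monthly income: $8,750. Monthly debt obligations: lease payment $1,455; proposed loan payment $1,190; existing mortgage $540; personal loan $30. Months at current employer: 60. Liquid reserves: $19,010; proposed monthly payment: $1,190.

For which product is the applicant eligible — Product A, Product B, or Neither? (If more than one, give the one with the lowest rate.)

Total debts = (1,455 + 1,190 + 540 + 30) = 3,215; DTI = 3,215/8,750 = 36.7%.
Reserves = 19,010/1,190 = 16.0 months.
Product A: score 743 ≥ 600; DTI 36.7% ≤ 38%; reserves 16.0 ≥ 2 mo → qualifies.
Product B: score 743 ≥ 700; DTI 36.7% ≤ 38%; reserves 16.0 ≥ 4 mo → qualifies.
Qualifying: Product A, Product B. Lowest rate is 6.34% → Product A.

Product A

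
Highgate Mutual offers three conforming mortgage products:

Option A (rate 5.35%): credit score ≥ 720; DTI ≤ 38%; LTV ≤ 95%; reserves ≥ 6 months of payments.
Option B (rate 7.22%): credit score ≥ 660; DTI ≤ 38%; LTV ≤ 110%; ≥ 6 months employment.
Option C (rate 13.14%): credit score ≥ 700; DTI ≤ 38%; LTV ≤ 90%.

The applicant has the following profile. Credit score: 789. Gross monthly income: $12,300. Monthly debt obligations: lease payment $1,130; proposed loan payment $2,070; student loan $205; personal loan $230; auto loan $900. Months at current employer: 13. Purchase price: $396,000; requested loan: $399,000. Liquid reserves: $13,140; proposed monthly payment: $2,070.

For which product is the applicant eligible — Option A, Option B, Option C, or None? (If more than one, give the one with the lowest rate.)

Total debts = (1,130 + 2,070 + 205 + 230 + 900) = 4,535; DTI = 4,535/12,300 = 36.9%.
LTV = 399,000/396,000 = 100.8%.
Reserves = 13,140/2,070 = 6.3 months.
Option A: score 789 ≥ 720; DTI 36.9% ≤ 38%; LTV 100.8% > 95%; reserves 6.3 ≥ 6 mo → does not qualify.
Option B: score 789 ≥ 660; DTI 36.9% ≤ 38%; LTV 100.8% ≤ 110%; employment 13 ≥ 6 mo → qualifies.
Option C: score 789 ≥ 700; DTI 36.9% ≤ 38%; LTV 100.8% > 90% → does not qualify.

Option B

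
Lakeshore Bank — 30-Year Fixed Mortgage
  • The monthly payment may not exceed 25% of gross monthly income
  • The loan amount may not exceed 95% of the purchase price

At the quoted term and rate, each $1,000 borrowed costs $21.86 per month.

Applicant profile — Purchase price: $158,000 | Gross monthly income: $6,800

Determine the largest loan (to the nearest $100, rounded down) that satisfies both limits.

Payment cap: 25% × $6,800 = $1,700/month.
At $21.86 per $1,000, that supports 1,700/21.86 × 1,000 ≈ $77,767 → $77,700.
LTV cap: 95% × $158,000 = $150,100 → $150,100.
Binding constraint: payment-to-income.

$77,700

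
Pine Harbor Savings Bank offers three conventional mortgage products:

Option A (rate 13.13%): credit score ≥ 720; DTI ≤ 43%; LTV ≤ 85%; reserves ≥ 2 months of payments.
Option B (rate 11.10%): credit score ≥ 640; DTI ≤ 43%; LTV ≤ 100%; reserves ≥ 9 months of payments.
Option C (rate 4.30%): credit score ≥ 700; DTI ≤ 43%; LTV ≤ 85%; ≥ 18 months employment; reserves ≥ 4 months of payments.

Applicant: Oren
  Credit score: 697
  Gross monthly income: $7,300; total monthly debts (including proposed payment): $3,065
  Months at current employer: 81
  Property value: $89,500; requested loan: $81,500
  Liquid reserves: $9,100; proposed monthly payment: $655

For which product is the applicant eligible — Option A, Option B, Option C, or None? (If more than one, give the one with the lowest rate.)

DTI = 3,065/7,300 = 42%.
LTV = 81,500/89,500 = 91.1%.
Reserves = 9,100/655 = 13.9 months.
Option A: score 697 < 720; DTI 42% ≤ 43%; LTV 91.1% > 85%; reserves 13.9 ≥ 2 mo → does not qualify.
Option B: score 697 ≥ 640; DTI 42% ≤ 43%; LTV 91.1% ≤ 100%; reserves 13.9 ≥ 9 mo → qualifies.
Option C: score 697 < 700; DTI 42% ≤ 43%; LTV 91.1% > 85%; employment 81 ≥ 18 mo; reserves 13.9 ≥ 4 mo → does not qualify.

Option B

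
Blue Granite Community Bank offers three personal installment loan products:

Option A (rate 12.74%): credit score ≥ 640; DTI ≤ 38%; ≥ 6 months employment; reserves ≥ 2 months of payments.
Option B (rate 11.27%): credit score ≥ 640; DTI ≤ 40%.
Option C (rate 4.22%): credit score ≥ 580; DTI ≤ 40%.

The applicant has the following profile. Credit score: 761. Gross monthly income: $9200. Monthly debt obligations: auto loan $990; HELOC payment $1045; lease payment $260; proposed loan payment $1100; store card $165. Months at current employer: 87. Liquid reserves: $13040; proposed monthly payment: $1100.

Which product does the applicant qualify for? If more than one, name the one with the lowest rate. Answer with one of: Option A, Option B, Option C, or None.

Total debts = (990 + 1,045 + 260 + 1,100 + 165) = 3,560; DTI = 3,560/9,200 = 38.7%.
Reserves = 13,040/1,100 = 11.9 months.
Option A: score 761 ≥ 640; DTI 38.7% > 38%; employment 87 ≥ 6 mo; reserves 11.9 ≥ 2 mo → does not qualify.
Option B: score 761 ≥ 640; DTI 38.7% ≤ 40% → qualifies.
Option C: score 761 ≥ 580; DTI 38.7% ≤ 40% → qualifies.
Qualifying: Option B, Option C. Lowest rate is 4.22% → Option C.

Option C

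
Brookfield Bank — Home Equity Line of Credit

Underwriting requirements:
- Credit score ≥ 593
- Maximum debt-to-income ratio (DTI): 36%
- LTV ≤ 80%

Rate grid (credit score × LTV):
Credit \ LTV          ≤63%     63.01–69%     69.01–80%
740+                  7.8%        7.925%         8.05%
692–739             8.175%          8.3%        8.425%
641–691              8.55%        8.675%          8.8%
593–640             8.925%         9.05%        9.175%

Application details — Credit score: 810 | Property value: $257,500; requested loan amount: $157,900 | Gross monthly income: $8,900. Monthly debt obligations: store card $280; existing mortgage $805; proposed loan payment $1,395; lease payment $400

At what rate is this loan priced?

Credit score 810 ≥ 593; Total monthly debts = (280 + 805 + 1,395 + 400) = 2,880. Debt-to-income = 2,880/8,900 = 32.4% — meets 36% limit
Loan-to-value = 157,900/257,500 = 61.3% — pass (80% max)
Credit 810 → row 740+; LTV 61.3% → column ≤63%. Grid cell → 7.8%.

7.8%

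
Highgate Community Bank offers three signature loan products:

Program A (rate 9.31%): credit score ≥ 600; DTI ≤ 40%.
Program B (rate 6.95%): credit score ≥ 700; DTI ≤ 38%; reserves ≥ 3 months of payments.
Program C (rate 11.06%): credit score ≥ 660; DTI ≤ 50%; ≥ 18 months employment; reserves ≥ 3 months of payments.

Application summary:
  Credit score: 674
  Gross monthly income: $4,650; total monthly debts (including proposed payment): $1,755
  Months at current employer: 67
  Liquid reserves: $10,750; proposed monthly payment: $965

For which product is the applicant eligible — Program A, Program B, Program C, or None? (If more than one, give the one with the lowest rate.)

Program A

DTI = 1,755/4,650 = 37.7%.
Reserves = 10,750/965 = 11.1 months.
Program A: score 674 ≥ 600; DTI 37.7% ≤ 40% → qualifies.
Program B: score 674 < 700; DTI 37.7% ≤ 38%; reserves 11.1 ≥ 3 mo → does not qualify.
Program C: score 674 ≥ 660; DTI 37.7% ≤ 50%; employment 67 ≥ 18 mo; reserves 11.1 ≥ 3 mo → qualifies.
Qualifying: Program A, Program C. Lowest rate is 9.31% → Program A.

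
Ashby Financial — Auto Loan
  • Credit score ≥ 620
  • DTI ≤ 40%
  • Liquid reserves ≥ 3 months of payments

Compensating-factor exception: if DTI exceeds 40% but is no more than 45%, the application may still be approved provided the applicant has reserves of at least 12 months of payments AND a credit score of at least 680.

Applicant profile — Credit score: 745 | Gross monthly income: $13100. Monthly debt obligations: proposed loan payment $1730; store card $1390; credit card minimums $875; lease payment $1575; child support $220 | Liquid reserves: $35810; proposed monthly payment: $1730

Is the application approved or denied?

Credit score 745 ≥ 620 (meets base)
Total debts = (1,730 + 1,390 + 875 + 1,575 + 220) = 5,790. DTI = 5,790/13,100 = 44.2% > 40% — standard DTI limit exceeded.
Reserves = 35,810/1,730 = 20.7 months ≥ 3
DTI 44.2% is within the 40%–45% exception band; checking compensating factors.
Override check — reserves: 20.7 mo (ok); score: 745 (ok).
Both override conditions satisfied; DTI exception granted.

Approved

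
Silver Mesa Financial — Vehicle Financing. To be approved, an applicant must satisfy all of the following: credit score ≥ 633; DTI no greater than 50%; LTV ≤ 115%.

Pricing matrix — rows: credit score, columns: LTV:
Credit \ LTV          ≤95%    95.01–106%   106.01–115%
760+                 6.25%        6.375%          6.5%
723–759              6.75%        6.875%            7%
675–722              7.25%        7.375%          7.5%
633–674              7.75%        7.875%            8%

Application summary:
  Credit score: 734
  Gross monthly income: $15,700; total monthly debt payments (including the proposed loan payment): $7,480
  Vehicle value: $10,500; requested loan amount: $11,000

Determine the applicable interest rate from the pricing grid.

6.875%

Credit score 734 ≥ 633; DTI: 7,480 ÷ 15,700 = 47.6%, within the 50% cap
Loan-to-value = 11,000/10,500 = 104.8% — pass (115% max)
Credit 734 → row 723–759; LTV 104.8% → column 95.01–106%. Grid cell → 6.875%.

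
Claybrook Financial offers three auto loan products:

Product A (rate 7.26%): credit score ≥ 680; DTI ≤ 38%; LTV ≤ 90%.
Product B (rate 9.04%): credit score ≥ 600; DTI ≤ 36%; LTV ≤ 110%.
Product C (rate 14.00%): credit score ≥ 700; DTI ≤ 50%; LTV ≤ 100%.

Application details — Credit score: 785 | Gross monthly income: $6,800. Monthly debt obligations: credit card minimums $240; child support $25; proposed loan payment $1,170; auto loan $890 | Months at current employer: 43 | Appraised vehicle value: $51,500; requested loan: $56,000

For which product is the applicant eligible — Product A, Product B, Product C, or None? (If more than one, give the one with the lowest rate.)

Total debts = (240 + 25 + 1,170 + 890) = 2,325; DTI = 2,325/6,800 = 34.2%.
LTV = 56,000/51,500 = 108.7%.
Product A: score 785 ≥ 680; DTI 34.2% ≤ 38%; LTV 108.7% > 90% → does not qualify.
Product B: score 785 ≥ 600; DTI 34.2% ≤ 36%; LTV 108.7% ≤ 110% → qualifies.
Product C: score 785 ≥ 700; DTI 34.2% ≤ 50%; LTV 108.7% > 100% → does not qualify.

Product B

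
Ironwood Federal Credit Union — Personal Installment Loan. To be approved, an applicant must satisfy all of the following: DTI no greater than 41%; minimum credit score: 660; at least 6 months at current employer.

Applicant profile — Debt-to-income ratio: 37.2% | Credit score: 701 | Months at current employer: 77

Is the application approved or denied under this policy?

DTI 37.2% is within the 41% limit
Credit score 701 ≥ 660 (meets)
Employment 77 ≥ 6 months
All criteria satisfied.

Approved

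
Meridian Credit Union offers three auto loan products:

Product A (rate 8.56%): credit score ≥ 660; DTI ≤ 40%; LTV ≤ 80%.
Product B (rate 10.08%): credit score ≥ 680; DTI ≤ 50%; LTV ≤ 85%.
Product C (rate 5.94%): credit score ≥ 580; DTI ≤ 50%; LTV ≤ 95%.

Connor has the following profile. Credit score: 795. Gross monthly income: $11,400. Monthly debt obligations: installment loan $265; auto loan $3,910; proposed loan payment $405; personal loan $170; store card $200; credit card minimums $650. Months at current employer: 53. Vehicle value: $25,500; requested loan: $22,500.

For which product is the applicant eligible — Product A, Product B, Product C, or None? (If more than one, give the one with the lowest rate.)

Total debts = (265 + 3,910 + 405 + 170 + 200 + 650) = 5,600; DTI = 5,600/11,400 = 49.1%.
LTV = 22,500/25,500 = 88.2%.
Product A: score 795 ≥ 660; DTI 49.1% > 40%; LTV 88.2% > 80% → does not qualify.
Product B: score 795 ≥ 680; DTI 49.1% ≤ 50%; LTV 88.2% > 85% → does not qualify.
Product C: score 795 ≥ 580; DTI 49.1% ≤ 50%; LTV 88.2% ≤ 95% → qualifies.

Product C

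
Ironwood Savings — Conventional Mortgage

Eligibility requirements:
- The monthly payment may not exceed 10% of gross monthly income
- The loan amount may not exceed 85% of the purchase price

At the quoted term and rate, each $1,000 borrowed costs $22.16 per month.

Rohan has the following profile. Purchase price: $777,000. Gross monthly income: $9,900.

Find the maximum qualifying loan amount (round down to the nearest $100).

$44,600

Payment cap: 10% × $9,900 = $990/month.
At $22.16 per $1,000, that supports 990/22.16 × 1,000 ≈ $44,675 → $44,600.
LTV cap: 85% × $777,000 = $660,450 → $660,400.
Binding constraint: payment-to-income.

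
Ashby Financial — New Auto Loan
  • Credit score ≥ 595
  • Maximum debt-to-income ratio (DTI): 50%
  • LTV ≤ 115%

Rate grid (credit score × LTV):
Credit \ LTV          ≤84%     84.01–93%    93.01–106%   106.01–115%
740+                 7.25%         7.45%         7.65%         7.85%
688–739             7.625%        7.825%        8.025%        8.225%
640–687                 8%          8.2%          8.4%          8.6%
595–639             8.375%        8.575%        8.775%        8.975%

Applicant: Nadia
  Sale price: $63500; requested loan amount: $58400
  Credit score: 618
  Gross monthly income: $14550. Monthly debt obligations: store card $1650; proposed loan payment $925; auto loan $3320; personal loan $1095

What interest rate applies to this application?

Credit score 618 ≥ 595; Total monthly debts = (1,650 + 925 + 3,320 + 1,095) = 6,990. Debt-to-income = 6,990/14,550 = 48% — meets 50% limit
LTV: 58,400 ÷ 63,500 = 92%, within 115% cap
Row: 618 falls in 595–639. Column: 92% falls in 84.01–93%. Rate = 8.575%.

8.575%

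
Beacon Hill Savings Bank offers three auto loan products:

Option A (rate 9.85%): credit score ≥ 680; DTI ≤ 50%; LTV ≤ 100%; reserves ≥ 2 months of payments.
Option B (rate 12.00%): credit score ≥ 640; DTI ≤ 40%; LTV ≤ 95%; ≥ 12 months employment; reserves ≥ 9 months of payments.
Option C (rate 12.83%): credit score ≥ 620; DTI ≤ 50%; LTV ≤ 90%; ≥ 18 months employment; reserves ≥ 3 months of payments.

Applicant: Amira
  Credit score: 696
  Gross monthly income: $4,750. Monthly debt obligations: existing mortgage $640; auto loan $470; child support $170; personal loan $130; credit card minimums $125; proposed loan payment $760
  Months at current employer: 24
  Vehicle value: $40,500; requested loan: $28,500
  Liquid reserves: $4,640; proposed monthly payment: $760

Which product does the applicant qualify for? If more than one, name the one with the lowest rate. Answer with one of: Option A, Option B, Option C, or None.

Option A

Total debts = (640 + 470 + 170 + 130 + 125 + 760) = 2,295; DTI = 2,295/4,750 = 48.3%.
LTV = 28,500/40,500 = 70.4%.
Reserves = 4,640/760 = 6.1 months.
Option A: score 696 ≥ 680; DTI 48.3% ≤ 50%; LTV 70.4% ≤ 100%; reserves 6.1 ≥ 2 mo → qualifies.
Option B: score 696 ≥ 640; DTI 48.3% > 40%; LTV 70.4% ≤ 95%; employment 24 ≥ 12 mo; reserves 6.1 < 9 mo → does not qualify.
Option C: score 696 ≥ 620; DTI 48.3% ≤ 50%; LTV 70.4% ≤ 90%; employment 24 ≥ 18 mo; reserves 6.1 ≥ 3 mo → qualifies.
Qualifying: Option A, Option C. Lowest rate is 9.85% → Option A.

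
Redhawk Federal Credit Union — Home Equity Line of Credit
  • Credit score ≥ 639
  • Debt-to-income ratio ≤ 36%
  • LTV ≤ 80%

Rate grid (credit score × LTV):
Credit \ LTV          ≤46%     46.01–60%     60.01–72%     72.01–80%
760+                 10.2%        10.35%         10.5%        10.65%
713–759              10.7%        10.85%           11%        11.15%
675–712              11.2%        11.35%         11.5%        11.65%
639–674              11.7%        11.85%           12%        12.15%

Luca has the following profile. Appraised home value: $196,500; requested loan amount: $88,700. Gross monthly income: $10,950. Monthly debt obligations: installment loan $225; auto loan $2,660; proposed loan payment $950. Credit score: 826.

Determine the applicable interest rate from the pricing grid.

Credit score 826 ≥ 639; Total monthly debts = (225 + 2,660 + 950) = 3,835. Debt-to-income = 3,835/10,950 = 35% — meets 36% limit
LTV = 88,700/196,500 = 45.1% ≤ 80%
Credit 826 → row 760+; LTV 45.1% → column ≤46%. Grid cell → 10.2%.

10.2%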